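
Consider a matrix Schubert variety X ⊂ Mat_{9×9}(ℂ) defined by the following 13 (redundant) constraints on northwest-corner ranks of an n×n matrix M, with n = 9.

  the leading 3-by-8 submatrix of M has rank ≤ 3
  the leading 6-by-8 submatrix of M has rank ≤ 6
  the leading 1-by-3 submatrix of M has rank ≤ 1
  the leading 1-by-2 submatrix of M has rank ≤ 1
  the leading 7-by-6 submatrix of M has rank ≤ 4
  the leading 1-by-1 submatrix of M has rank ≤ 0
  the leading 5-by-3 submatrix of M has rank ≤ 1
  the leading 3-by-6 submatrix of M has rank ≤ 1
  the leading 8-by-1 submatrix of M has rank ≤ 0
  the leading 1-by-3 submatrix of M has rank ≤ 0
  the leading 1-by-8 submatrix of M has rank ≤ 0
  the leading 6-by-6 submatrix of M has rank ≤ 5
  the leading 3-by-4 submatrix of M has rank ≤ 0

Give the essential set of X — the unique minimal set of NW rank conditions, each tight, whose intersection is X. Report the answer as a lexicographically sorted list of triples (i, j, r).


Computing R[i][j] = min implied NW-rank bound (n=9, 13 conditions):

  row 1: 0  0  0  0  0  0  0  0  1
  row 2: 0  0  0  0  1  1  1  1  2
  row 3: 0  0  0  0  1  1  2  2  3
  row 4: 0  1  1  1  2  2  3  3  4
  row 5: 0  1  1  2  3  3  4  4  5
  row 6: 0  1  2  3  4  4  5  5  6
  row 7: 0  1  2  3  4  4  5  6  7
  row 8: 0  1  2  3  4  5  6  7  8
  row 9: 1  2  3  4  5  6  7  8  9

the unique w with this rank table is (9, 5, 7, 2, 4, 3, 8, 6, 1).

ℓ(w)=24; the 6 essential cells (i,j,r):

[(1, 8, 0), (3, 4, 0), (3, 6, 1), (5, 3, 1), (7, 6, 4), (8, 1, 0)]


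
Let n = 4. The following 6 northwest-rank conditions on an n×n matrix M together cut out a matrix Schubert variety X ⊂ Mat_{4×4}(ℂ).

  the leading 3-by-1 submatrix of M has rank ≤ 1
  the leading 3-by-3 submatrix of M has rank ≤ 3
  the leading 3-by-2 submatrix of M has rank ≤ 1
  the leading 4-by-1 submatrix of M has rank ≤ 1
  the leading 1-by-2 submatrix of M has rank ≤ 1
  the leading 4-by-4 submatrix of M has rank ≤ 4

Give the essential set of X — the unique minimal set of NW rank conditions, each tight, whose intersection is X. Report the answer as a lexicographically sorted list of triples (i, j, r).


Propagating the 6 rank bounds to every northwest block:

  i=1: 1 1 1 1
  i=2: 1 1 2 2
  i=3: 1 1 2 3
  i=4: 1 2 3 4

so w = (1, 3, 4, 2).

D(w) has 2 cells with 1 SE-corner; essential set:

[(3, 2, 1)]


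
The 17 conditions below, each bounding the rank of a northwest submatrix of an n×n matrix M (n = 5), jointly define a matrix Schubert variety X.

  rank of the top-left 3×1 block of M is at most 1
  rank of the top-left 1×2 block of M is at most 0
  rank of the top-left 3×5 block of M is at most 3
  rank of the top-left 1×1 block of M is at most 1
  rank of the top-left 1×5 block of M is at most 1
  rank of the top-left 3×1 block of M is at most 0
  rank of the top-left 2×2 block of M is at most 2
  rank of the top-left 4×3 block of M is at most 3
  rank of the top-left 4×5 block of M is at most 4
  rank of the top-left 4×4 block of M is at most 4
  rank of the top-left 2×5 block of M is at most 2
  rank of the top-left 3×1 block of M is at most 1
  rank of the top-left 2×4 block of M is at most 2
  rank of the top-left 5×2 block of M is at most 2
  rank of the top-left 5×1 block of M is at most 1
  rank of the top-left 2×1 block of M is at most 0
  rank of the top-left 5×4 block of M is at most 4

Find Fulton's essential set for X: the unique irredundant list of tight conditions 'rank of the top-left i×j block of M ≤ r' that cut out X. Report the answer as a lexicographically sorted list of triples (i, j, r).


Recovering R(i,j) via the rank-extension bound from the 17 conditions:

  row 1: 0, 0, 1, 1, 1
  row 2: 0, 1, 2, 2, 2
  row 3: 0, 1, 2, 3, 3
  row 4: 1, 2, 3, 4, 4
  row 5: 1, 2, 3, 4, 5

the unique w with this rank table is (3, 2, 4, 1, 5).

ℓ(w)=4; the 2 essential cells (i,j,r):

[(1, 2, 0), (3, 1, 0)]


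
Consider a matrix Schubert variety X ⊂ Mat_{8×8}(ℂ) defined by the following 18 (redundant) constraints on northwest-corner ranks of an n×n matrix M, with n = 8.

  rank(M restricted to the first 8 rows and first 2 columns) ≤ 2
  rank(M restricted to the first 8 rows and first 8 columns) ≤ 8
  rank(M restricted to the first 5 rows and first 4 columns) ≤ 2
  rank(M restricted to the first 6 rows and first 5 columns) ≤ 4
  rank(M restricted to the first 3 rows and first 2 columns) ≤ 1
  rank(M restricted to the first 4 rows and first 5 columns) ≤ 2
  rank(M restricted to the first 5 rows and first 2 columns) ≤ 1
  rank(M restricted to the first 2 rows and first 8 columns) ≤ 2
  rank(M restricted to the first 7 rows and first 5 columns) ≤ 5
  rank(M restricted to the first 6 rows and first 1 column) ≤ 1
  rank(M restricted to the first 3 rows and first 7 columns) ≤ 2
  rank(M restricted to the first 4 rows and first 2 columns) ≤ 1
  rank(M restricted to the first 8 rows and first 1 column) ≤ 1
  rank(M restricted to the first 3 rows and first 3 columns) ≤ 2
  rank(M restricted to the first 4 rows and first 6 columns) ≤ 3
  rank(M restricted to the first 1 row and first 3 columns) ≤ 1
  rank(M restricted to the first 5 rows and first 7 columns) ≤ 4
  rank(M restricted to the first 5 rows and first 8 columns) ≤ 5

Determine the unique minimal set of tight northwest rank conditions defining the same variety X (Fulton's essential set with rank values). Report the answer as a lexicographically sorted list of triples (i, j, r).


Computing R[i][j] = min implied NW-rank bound (n=8, 18 conditions):

  i=1: 1 | 1 | 1 | 1 | 1 | 1 | 1 | 1
  i=2: 1 | 1 | 2 | 2 | 2 | 2 | 2 | 2
  i=3: 1 | 1 | 2 | 2 | 2 | 2 | 2 | 3
  i=4: 1 | 1 | 2 | 2 | 2 | 3 | 3 | 4
  i=5: 1 | 1 | 2 | 2 | 3 | 4 | 4 | 5
  i=6: 1 | 2 | 3 | 3 | 4 | 5 | 5 | 6
  i=7: 1 | 2 | 3 | 4 | 5 | 6 | 6 | 7
  i=8: 1 | 2 | 3 | 4 | 5 | 6 | 7 | 8

the unique w with this rank table is (1, 3, 8, 6, 5, 2, 4, 7).

Rothe diagram D(w) (11 cells), 4 SE-corners (essential conditions):

[(3, 7, 2), (4, 5, 2), (5, 2, 1), (5, 4, 2)]


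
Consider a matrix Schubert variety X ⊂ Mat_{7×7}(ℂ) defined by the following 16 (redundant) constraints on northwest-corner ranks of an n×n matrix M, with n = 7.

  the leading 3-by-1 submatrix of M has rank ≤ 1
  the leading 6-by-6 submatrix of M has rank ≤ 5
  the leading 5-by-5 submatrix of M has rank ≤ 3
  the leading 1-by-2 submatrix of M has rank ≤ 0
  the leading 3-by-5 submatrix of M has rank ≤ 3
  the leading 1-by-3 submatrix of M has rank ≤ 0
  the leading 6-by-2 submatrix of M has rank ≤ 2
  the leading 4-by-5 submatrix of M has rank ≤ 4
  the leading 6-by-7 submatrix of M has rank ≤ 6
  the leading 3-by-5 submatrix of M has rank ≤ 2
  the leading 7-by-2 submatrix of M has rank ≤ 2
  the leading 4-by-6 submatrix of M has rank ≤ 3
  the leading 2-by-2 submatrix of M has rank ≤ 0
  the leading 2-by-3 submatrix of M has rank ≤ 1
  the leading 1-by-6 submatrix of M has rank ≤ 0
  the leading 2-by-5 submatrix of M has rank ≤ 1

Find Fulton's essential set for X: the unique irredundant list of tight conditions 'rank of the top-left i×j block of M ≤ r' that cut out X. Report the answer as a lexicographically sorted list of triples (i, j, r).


Rank table r_w(7×7) implied by the 16 constraints:

  R[1]: 0  0  0  0  0  0  1
  R[2]: 0  0  1  1  1  1  2
  R[3]: 1  1  2  2  2  2  3
  R[4]: 1  2  3  3  3  3  4
  R[5]: 1  2  3  3  3  4  5
  R[6]: 1  2  3  4  4  5  6
  R[7]: 1  2  3  4  5  6  7

hence w(1..7) = (7, 3, 1, 2, 6, 4, 5).

Fulton essential set (3 of the 10 Rothe cells):

[(1, 6, 0), (2, 2, 0), (5, 5, 3)]


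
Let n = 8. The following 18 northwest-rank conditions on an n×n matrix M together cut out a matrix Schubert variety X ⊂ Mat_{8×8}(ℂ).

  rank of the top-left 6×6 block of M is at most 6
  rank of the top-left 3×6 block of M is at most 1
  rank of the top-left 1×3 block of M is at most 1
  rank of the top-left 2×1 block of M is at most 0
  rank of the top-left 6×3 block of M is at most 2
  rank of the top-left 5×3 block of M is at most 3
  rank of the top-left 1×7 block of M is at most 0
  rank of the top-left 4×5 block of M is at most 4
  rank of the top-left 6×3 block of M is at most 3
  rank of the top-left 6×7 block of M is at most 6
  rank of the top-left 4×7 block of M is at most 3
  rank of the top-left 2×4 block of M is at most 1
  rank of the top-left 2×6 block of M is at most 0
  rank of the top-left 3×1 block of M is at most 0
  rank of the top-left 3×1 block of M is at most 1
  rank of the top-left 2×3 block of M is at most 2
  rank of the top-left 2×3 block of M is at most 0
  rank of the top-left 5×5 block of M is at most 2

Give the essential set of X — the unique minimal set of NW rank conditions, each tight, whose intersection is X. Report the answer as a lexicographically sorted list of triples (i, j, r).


Reconstructing r_w from the 18 given conditions:

  R[1]: 0, 0, 0, 0, 0, 0, 0, 1
  R[2]: 0, 0, 0, 0, 0, 0, 1, 2
  R[3]: 0, 1, 1, 1, 1, 1, 2, 3
  R[4]: 1, 2, 2, 2, 2, 2, 3, 4
  R[5]: 1, 2, 2, 2, 2, 3, 4, 5
  R[6]: 1, 2, 2, 3, 3, 4, 5, 6
  R[7]: 1, 2, 3, 4, 4, 5, 6, 7
  R[8]: 1, 2, 3, 4, 5, 6, 7, 8

so w = (8, 7, 2, 1, 6, 4, 3, 5).

|D(w)|=18, |Ess(w)|=5:

[(1, 7, 0), (2, 6, 0), (3, 1, 0), (5, 5, 2), (6, 3, 2)]


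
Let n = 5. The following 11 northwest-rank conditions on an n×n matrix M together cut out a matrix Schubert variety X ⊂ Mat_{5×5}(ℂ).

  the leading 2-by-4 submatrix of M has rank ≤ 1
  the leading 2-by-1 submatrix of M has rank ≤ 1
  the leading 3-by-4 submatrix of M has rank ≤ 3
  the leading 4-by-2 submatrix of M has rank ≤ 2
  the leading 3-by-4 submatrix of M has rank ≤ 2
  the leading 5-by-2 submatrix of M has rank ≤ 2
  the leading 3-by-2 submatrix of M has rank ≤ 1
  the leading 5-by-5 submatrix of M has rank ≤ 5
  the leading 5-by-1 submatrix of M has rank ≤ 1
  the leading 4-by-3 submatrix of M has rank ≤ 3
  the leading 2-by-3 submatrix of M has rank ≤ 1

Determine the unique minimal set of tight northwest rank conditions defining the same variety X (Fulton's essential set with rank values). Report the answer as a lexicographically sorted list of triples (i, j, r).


Computing R[i][j] = min implied NW-rank bound (n=5, 11 conditions):

  1 | 1 | 1 | 1 | 1
  1 | 1 | 1 | 1 | 2
  1 | 1 | 2 | 2 | 3
  1 | 2 | 3 | 3 | 4
  1 | 2 | 3 | 4 | 5

the unique w with this rank table is (1, 5, 3, 2, 4).

2 SE-corners of the 4-cell Rothe diagram give Ess(w):

[(2, 4, 1), (3, 2, 1)]


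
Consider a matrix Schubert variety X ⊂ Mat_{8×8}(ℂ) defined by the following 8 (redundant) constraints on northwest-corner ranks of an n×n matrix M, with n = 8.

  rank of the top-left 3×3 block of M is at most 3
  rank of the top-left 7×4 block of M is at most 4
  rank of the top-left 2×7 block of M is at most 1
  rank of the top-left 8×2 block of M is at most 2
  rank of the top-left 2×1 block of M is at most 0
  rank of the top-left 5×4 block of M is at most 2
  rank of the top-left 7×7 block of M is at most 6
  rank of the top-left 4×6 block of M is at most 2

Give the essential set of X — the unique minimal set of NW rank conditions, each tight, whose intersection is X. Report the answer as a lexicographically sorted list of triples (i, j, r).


Reconstructing r_w from the 8 given conditions:

  row 1: 0 | 1 | 1 | 1 | 1 | 1 | 1 | 1
  row 2: 0 | 1 | 1 | 1 | 1 | 1 | 1 | 2
  row 3: 1 | 2 | 2 | 2 | 2 | 2 | 2 | 3
  row 4: 1 | 2 | 2 | 2 | 2 | 2 | 3 | 4
  row 5: 1 | 2 | 2 | 2 | 3 | 3 | 4 | 5
  row 6: 1 | 2 | 3 | 3 | 4 | 4 | 5 | 6
  row 7: 1 | 2 | 3 | 4 | 5 | 5 | 6 | 7
  row 8: 1 | 2 | 3 | 4 | 5 | 6 | 7 | 8

reading off 1-entries of Δ²R: w = (2, 8, 1, 7, 5, 3, 4, 6).

D(w) has 13 cells with 4 SE-corners; essential set:

[(2, 1, 0), (2, 7, 1), (4, 6, 2), (5, 4, 2)]


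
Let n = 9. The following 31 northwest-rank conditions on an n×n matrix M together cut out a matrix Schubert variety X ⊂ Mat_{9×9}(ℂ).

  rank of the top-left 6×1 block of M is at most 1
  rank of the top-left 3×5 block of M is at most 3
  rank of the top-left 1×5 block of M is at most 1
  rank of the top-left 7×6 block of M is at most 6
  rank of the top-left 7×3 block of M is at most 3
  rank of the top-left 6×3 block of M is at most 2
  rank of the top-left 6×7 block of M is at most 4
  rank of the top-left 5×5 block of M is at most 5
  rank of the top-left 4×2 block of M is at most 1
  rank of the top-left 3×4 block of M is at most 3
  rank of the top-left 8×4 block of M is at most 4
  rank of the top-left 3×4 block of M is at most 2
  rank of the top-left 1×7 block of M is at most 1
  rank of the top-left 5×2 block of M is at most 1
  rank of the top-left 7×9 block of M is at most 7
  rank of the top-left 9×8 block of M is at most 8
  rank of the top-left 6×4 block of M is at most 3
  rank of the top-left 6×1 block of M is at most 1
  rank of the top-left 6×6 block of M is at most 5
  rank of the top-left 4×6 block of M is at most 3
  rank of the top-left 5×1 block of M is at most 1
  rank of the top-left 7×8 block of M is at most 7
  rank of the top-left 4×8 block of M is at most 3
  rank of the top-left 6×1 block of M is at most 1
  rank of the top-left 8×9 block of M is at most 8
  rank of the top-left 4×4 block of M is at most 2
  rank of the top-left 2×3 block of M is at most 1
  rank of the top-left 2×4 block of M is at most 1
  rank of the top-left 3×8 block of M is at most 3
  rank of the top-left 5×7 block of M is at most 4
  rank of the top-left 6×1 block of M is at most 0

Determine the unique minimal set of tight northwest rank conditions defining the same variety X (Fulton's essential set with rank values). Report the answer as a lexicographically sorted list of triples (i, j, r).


Reconstructing r_w from the 31 given conditions:

  row 1: 0, 1, 1, 1, 1, 1, 1, 1, 1
  row 2: 0, 1, 1, 1, 2, 2, 2, 2, 2
  row 3: 0, 1, 2, 2, 3, 3, 3, 3, 3
  row 4: 0, 1, 2, 2, 3, 3, 3, 3, 4
  row 5: 0, 1, 2, 3, 4, 4, 4, 4, 5
  row 6: 0, 1, 2, 3, 4, 4, 4, 5, 6
  row 7: 1, 2, 3, 4, 5, 5, 5, 6, 7
  row 8: 1, 2, 3, 4, 5, 6, 6, 7, 8
  row 9: 1, 2, 3, 4, 5, 6, 7, 8, 9

giving w = (2, 5, 3, 9, 4, 8, 1, 6, 7) via Δ²R.

ℓ(w)=14; the 5 essential cells (i,j,r):

[(2, 4, 1), (4, 4, 2), (4, 8, 3), (6, 1, 0), (6, 7, 4)]


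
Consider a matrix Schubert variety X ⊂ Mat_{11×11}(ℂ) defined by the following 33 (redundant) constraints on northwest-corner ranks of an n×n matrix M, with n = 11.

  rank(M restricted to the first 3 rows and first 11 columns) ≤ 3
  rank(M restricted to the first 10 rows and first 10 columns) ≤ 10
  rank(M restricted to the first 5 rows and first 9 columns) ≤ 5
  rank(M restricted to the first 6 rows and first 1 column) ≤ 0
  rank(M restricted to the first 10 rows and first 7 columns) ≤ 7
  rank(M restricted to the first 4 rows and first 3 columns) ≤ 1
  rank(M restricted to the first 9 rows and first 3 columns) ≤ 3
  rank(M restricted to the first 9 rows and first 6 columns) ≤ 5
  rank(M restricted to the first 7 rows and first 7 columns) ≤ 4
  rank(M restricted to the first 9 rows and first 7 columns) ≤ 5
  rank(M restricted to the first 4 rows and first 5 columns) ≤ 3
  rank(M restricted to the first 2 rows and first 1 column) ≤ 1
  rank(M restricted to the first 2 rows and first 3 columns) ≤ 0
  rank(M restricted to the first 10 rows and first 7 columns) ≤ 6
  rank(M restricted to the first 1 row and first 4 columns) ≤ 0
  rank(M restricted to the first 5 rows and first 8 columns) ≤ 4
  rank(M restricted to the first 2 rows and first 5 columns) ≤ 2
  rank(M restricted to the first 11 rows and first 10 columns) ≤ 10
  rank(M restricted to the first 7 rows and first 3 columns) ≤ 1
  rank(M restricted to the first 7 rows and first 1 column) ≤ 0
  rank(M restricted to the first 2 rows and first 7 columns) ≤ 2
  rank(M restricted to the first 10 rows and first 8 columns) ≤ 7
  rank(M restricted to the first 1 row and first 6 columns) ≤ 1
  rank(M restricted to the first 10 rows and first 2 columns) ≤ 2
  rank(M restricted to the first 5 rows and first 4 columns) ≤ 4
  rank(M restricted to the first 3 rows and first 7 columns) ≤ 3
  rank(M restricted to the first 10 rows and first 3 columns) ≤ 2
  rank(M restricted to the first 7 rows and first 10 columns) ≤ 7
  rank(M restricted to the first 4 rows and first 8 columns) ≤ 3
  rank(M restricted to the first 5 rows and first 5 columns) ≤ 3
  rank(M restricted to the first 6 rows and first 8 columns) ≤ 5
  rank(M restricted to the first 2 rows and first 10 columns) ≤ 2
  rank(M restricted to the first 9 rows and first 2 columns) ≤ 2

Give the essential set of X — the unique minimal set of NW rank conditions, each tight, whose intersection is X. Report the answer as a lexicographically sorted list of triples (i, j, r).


The tightest implied rank at each (i,j), from the 33 conditions:

  row 1: 0, 0, 0, 0, 1, 1, 1, 1, 1, 1, 1
  row 2: 0, 0, 0, 1, 2, 2, 2, 2, 2, 2, 2
  row 3: 0, 1, 1, 2, 3, 3, 3, 3, 3, 3, 3
  row 4: 0, 1, 1, 2, 3, 3, 3, 3, 4, 4, 4
  row 5: 0, 1, 1, 2, 3, 4, 4, 4, 5, 5, 5
  row 6: 0, 1, 1, 2, 3, 4, 4, 5, 6, 6, 6
  row 7: 0, 1, 1, 2, 3, 4, 4, 5, 6, 7, 7
  row 8: 1, 2, 2, 3, 4, 5, 5, 6, 7, 8, 8
  row 9: 1, 2, 2, 3, 4, 5, 5, 6, 7, 8, 9
  row 10: 1, 2, 2, 3, 4, 5, 6, 7, 8, 9, 10
  row 11: 1, 2, 3, 4, 5, 6, 7, 8, 9, 10, 11

the unique w with this rank table is (5, 4, 2, 9, 6, 8, 10, 1, 11, 7, 3).

|D(w)|=24, |Ess(w)|=8:

[(1, 4, 0), (2, 3, 0), (4, 8, 3), (7, 1, 0), (7, 3, 1), (7, 7, 4), (9, 7, 5), (10, 3, 2)]


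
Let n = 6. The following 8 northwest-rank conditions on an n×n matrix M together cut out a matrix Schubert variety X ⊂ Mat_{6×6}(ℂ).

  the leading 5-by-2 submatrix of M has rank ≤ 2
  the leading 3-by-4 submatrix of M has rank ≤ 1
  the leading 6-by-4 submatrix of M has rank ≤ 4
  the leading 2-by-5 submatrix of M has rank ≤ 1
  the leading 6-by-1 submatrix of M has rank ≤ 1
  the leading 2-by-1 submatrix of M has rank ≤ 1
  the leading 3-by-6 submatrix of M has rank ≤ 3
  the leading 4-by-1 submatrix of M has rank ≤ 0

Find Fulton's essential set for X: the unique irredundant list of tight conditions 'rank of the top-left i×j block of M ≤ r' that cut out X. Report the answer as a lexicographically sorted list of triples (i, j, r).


Computing R[i][j] = min implied NW-rank bound (n=6, 8 conditions):

  0, 1, 1, 1, 1, 1
  0, 1, 1, 1, 1, 2
  0, 1, 1, 1, 2, 3
  0, 1, 2, 2, 3, 4
  1, 2, 3, 3, 4, 5
  1, 2, 3, 4, 5, 6

hence w(1..6) = (2, 6, 5, 3, 1, 4).

ℓ(w)=9; the 3 essential cells (i,j,r):

[(2, 5, 1), (3, 4, 1), (4, 1, 0)]


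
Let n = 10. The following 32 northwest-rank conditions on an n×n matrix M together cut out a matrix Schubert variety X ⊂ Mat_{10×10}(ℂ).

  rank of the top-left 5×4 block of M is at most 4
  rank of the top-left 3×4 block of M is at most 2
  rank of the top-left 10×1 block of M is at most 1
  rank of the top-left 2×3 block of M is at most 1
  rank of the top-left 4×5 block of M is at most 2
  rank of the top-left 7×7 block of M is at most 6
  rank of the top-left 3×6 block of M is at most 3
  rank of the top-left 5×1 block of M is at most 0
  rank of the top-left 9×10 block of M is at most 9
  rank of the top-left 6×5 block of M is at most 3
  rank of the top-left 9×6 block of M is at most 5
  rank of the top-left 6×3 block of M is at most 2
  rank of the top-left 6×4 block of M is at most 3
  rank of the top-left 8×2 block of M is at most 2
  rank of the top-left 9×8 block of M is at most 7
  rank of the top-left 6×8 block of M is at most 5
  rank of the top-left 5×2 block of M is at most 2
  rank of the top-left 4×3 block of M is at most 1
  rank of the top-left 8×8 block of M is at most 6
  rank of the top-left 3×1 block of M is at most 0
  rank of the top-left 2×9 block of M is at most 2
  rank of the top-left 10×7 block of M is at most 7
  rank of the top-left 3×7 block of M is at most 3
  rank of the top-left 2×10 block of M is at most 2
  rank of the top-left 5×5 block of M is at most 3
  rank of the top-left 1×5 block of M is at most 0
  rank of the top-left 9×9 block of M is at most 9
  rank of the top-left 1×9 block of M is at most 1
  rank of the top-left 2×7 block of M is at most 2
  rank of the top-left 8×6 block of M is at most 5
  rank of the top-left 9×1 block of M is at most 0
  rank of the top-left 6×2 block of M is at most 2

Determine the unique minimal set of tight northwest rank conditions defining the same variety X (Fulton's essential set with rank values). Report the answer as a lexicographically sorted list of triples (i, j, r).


The tightest implied rank at each (i,j), from the 32 conditions:

  i=1: 0 | 0 | 0 | 0 | 0 | 1 | 1 | 1 | 1 | 1
  i=2: 0 | 1 | 1 | 1 | 1 | 2 | 2 | 2 | 2 | 2
  i=3: 0 | 1 | 1 | 2 | 2 | 3 | 3 | 3 | 3 | 3
  i=4: 0 | 1 | 1 | 2 | 2 | 3 | 4 | 4 | 4 | 4
  i=5: 0 | 1 | 2 | 3 | 3 | 4 | 5 | 5 | 5 | 5
  i=6: 0 | 1 | 2 | 3 | 3 | 4 | 5 | 5 | 6 | 6
  i=7: 0 | 1 | 2 | 3 | 4 | 5 | 6 | 6 | 7 | 7
  i=8: 0 | 1 | 2 | 3 | 4 | 5 | 6 | 6 | 7 | 8
  i=9: 0 | 1 | 2 | 3 | 4 | 5 | 6 | 7 | 8 | 9
  i=10: 1 | 2 | 3 | 4 | 5 | 6 | 7 | 8 | 9 | 10

the unique w with this rank table is (6, 2, 4, 7, 3, 9, 5, 10, 8, 1).

|D(w)|=19, |Ess(w)|=7:

[(1, 5, 0), (4, 3, 1), (4, 5, 2), (6, 5, 3), (6, 8, 5), (8, 8, 6), (9, 1, 0)]


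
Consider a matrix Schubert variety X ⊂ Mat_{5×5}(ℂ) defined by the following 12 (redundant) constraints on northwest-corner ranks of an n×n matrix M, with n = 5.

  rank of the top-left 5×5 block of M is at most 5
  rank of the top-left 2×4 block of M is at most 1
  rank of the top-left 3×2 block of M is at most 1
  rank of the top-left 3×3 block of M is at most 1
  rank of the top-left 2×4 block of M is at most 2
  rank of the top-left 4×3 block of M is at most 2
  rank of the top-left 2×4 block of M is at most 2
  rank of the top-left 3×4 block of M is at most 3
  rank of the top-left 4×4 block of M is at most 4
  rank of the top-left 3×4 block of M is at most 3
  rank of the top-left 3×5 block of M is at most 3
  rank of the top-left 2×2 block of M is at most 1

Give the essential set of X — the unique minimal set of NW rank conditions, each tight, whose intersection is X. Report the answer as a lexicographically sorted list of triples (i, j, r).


Recovering R(i,j) via the rank-extension bound from the 12 conditions:

  row 1: 1 1 1 1 1
  row 2: 1 1 1 1 2
  row 3: 1 1 1 2 3
  row 4: 1 2 2 3 4
  row 5: 1 2 3 4 5

second differences of R give the permutation w = (1, 5, 4, 2, 3).

D(w) has 5 cells with 2 SE-corners; essential set:

[(2, 4, 1), (3, 3, 1)]


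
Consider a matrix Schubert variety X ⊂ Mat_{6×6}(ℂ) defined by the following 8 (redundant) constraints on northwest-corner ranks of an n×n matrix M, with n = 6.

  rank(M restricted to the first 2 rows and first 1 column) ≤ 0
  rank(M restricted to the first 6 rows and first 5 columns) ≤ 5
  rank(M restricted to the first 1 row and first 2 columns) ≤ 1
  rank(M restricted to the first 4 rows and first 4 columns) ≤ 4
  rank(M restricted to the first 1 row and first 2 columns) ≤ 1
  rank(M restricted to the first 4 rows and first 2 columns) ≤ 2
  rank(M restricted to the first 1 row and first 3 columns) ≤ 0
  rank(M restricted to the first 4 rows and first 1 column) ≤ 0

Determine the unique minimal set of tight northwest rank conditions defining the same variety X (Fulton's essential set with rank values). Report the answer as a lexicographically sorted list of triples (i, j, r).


The tightest implied rank at each (i,j), from the 8 conditions:

  i=1: 0  0  0  1  1  1
  i=2: 0  1  1  2  2  2
  i=3: 0  1  2  3  3  3
  i=4: 0  1  2  3  4  4
  i=5: 1  2  3  4  5  5
  i=6: 1  2  3  4  5  6

second differences of R give the permutation w = (4, 2, 3, 5, 1, 6).

D(w) has 6 cells with 2 SE-corners; essential set:

[(1, 3, 0), (4, 1, 0)]


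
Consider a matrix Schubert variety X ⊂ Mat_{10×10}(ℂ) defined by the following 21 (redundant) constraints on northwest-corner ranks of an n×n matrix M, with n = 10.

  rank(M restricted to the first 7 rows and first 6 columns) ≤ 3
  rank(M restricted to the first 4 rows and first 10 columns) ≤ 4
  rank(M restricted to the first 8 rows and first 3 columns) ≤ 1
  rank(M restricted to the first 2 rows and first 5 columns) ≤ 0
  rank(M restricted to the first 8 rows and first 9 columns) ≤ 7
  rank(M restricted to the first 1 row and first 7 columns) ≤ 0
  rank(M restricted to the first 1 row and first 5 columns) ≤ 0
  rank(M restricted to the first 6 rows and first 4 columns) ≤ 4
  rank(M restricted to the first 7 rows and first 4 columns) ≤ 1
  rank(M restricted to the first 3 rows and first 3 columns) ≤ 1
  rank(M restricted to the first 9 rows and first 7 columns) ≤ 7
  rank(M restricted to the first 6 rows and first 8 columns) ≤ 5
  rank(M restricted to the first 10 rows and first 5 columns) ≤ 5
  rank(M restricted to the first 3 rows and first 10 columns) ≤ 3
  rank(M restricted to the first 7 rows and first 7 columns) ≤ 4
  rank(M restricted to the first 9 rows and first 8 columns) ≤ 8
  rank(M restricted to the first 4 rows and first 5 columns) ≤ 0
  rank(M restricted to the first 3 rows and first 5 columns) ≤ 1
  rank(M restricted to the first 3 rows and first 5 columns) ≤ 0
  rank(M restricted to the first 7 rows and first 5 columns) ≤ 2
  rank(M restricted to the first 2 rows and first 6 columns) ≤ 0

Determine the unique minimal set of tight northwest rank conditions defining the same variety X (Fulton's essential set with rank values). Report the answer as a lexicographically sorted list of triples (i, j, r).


The tightest implied rank at each (i,j), from the 21 conditions:

  0 | 0 | 0 | 0 | 0 | 0 | 0 | 1 | 1 | 1
  0 | 0 | 0 | 0 | 0 | 0 | 1 | 2 | 2 | 2
  0 | 0 | 0 | 0 | 0 | 1 | 2 | 3 | 3 | 3
  0 | 0 | 0 | 0 | 0 | 1 | 2 | 3 | 4 | 4
  1 | 1 | 1 | 1 | 1 | 2 | 3 | 4 | 5 | 5
  1 | 1 | 1 | 1 | 2 | 3 | 4 | 5 | 6 | 6
  1 | 1 | 1 | 1 | 2 | 3 | 4 | 5 | 6 | 7
  1 | 1 | 1 | 2 | 3 | 4 | 5 | 6 | 7 | 8
  1 | 2 | 2 | 3 | 4 | 5 | 6 | 7 | 8 | 9
  1 | 2 | 3 | 4 | 5 | 6 | 7 | 8 | 9 | 10

the unique w with this rank table is (8, 7, 6, 9, 1, 5, 10, 4, 2, 3).

Fulton essential set (5 of the 31 Rothe cells):

[(1, 7, 0), (2, 6, 0), (4, 5, 0), (7, 4, 1), (8, 3, 1)]


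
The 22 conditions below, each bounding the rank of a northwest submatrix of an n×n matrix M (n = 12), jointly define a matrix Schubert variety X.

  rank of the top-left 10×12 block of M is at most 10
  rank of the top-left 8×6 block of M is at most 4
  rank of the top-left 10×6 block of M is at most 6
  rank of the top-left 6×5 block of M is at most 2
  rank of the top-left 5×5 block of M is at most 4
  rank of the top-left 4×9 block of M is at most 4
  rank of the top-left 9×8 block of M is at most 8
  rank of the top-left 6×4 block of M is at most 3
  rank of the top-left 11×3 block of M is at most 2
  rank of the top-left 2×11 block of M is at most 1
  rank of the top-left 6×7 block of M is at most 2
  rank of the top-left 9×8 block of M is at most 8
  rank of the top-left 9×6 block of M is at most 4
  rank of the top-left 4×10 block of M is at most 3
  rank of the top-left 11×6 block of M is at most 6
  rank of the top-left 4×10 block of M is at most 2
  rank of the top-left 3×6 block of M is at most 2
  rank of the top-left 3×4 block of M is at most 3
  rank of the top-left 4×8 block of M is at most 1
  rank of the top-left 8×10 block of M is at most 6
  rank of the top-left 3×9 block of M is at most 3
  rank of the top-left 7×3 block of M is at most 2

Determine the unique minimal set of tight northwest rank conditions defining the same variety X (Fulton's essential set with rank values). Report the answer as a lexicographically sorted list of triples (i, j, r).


Reconstructing r_w from the 22 given conditions:

  R[1]: 1 | 1 | 1 | 1 | 1 | 1 | 1 | 1 | 1 | 1 | 1 | 1
  R[2]: 1 | 1 | 1 | 1 | 1 | 1 | 1 | 1 | 1 | 1 | 1 | 2
  R[3]: 1 | 1 | 1 | 1 | 1 | 1 | 1 | 1 | 2 | 2 | 2 | 3
  R[4]: 1 | 1 | 1 | 1 | 1 | 1 | 1 | 1 | 2 | 2 | 3 | 4
  R[5]: 1 | 2 | 2 | 2 | 2 | 2 | 2 | 2 | 3 | 3 | 4 | 5
  R[6]: 1 | 2 | 2 | 2 | 2 | 2 | 2 | 3 | 4 | 4 | 5 | 6
  R[7]: 1 | 2 | 2 | 3 | 3 | 3 | 3 | 4 | 5 | 5 | 6 | 7
  R[8]: 1 | 2 | 2 | 3 | 4 | 4 | 4 | 5 | 6 | 6 | 7 | 8
  R[9]: 1 | 2 | 2 | 3 | 4 | 4 | 5 | 6 | 7 | 7 | 8 | 9
  R[10]: 1 | 2 | 2 | 3 | 4 | 5 | 6 | 7 | 8 | 8 | 9 | 10
  R[11]: 1 | 2 | 2 | 3 | 4 | 5 | 6 | 7 | 8 | 9 | 10 | 11
  R[12]: 1 | 2 | 3 | 4 | 5 | 6 | 7 | 8 | 9 | 10 | 11 | 12

second differences of R give the permutation w = (1, 12, 9, 11, 2, 8, 4, 5, 7, 6, 10, 3).

Rothe diagram D(w) (36 cells), 6 SE-corners (essential conditions):

[(2, 11, 1), (4, 8, 1), (4, 10, 2), (6, 7, 2), (9, 6, 4), (11, 3, 2)]


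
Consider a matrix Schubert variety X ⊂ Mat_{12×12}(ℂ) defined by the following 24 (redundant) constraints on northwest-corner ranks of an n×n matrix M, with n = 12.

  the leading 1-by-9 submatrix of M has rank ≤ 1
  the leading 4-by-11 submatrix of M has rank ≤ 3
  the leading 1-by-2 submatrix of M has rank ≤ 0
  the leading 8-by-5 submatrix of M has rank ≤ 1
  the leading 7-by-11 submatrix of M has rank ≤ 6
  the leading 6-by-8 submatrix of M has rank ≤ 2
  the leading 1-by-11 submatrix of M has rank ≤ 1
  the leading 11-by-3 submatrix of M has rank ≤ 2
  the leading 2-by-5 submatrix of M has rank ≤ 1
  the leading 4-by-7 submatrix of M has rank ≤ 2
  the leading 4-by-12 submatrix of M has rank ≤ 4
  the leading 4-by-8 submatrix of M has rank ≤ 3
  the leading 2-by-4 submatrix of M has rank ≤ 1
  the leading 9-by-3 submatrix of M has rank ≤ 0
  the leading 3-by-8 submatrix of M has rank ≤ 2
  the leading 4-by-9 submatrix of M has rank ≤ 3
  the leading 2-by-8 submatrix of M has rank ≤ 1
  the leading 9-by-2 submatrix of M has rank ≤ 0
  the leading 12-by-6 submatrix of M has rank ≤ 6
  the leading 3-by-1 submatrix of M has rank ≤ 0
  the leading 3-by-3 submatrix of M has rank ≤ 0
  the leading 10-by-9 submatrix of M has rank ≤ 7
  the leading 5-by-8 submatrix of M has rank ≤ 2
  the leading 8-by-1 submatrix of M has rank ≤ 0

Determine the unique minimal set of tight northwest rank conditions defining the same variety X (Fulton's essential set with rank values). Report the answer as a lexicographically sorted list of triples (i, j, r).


Propagating the 24 rank bounds to every northwest block:

  0, 0, 0, 1, 1, 1, 1, 1, 1, 1, 1, 1
  0, 0, 0, 1, 1, 1, 1, 1, 2, 2, 2, 2
  0, 0, 0, 1, 1, 2, 2, 2, 3, 3, 3, 3
  0, 0, 0, 1, 1, 2, 2, 2, 3, 3, 3, 4
  0, 0, 0, 1, 1, 2, 2, 2, 3, 4, 4, 5
  0, 0, 0, 1, 1, 2, 2, 2, 3, 4, 5, 6
  0, 0, 0, 1, 1, 2, 3, 3, 4, 5, 6, 7
  0, 0, 0, 1, 1, 2, 3, 4, 5, 6, 7, 8
  0, 0, 0, 1, 2, 3, 4, 5, 6, 7, 8, 9
  1, 1, 1, 2, 3, 4, 5, 6, 7, 8, 9, 10
  1, 2, 2, 3, 4, 5, 6, 7, 8, 9, 10, 11
  1, 2, 3, 4, 5, 6, 7, 8, 9, 10, 11, 12

hence w(1..12) = (4, 9, 6, 12, 10, 11, 7, 8, 5, 1, 2, 3).

ℓ(w)=45; the 5 essential cells (i,j,r):

[(2, 8, 1), (4, 11, 3), (6, 8, 2), (8, 5, 1), (9, 3, 0)]


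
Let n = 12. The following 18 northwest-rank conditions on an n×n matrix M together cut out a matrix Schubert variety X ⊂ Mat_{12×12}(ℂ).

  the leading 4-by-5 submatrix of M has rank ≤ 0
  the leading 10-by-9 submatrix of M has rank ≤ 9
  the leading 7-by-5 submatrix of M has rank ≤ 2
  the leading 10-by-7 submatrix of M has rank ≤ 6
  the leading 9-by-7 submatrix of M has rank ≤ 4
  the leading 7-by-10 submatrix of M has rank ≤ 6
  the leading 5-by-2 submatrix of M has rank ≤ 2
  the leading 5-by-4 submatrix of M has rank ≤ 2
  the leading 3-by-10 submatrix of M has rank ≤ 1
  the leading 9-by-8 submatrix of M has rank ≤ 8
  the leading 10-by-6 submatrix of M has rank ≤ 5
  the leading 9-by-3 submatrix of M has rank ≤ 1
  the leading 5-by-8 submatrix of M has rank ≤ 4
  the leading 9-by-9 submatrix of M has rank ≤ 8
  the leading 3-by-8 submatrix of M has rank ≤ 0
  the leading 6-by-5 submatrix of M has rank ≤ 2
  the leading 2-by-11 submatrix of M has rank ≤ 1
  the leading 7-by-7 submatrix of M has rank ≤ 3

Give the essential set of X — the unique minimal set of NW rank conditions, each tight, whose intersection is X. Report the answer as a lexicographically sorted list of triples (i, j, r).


Recovering R(i,j) via the rank-extension bound from the 18 conditions:

  i=1: 0  0  0  0  0  0  0  0  1  1  1  1
  i=2: 0  0  0  0  0  0  0  0  1  1  1  2
  i=3: 0  0  0  0  0  0  0  0  1  1  2  3
  i=4: 0  0  0  0  0  1  1  1  2  2  3  4
  i=5: 1  1  1  1  1  2  2  2  3  3  4  5
  i=6: 1  1  1  2  2  3  3  3  4  4  5  6
  i=7: 1  1  1  2  2  3  3  4  5  5  6  7
  i=8: 1  1  1  2  3  4  4  5  6  6  7  8
  i=9: 1  1  1  2  3  4  4  5  6  7  8  9
  i=10: 1  2  2  3  4  5  5  6  7  8  9  10
  i=11: 1  2  3  4  5  6  6  7  8  9  10  11
  i=12: 1  2  3  4  5  6  7  8  9  10  11  12

second differences of R give the permutation w = (9, 12, 11, 6, 1, 4, 8, 5, 10, 2, 3, 7).

|D(w)|=43, |Ess(w)|=8:

[(2, 11, 1), (3, 8, 0), (3, 10, 1), (4, 5, 0), (7, 5, 2), (7, 7, 3), (9, 3, 1), (9, 7, 4)]


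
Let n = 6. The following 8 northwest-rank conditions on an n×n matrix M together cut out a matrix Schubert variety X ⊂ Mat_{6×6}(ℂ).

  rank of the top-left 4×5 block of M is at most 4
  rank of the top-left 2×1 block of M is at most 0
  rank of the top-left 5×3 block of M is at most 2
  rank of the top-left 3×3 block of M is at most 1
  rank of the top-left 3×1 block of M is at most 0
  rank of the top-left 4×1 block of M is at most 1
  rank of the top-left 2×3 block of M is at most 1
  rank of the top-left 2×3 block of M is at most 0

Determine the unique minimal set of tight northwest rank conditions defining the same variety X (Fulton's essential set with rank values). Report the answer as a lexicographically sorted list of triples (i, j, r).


The tightest implied rank at each (i,j), from the 8 conditions:

  0 | 0 | 0 | 1 | 1 | 1
  0 | 0 | 0 | 1 | 2 | 2
  0 | 1 | 1 | 2 | 3 | 3
  1 | 2 | 2 | 3 | 4 | 4
  1 | 2 | 2 | 3 | 4 | 5
  1 | 2 | 3 | 4 | 5 | 6

second differences of R give the permutation w = (4, 5, 2, 1, 6, 3).

Rothe diagram D(w) (8 cells), 3 SE-corners (essential conditions):

[(2, 3, 0), (3, 1, 0), (5, 3, 2)]


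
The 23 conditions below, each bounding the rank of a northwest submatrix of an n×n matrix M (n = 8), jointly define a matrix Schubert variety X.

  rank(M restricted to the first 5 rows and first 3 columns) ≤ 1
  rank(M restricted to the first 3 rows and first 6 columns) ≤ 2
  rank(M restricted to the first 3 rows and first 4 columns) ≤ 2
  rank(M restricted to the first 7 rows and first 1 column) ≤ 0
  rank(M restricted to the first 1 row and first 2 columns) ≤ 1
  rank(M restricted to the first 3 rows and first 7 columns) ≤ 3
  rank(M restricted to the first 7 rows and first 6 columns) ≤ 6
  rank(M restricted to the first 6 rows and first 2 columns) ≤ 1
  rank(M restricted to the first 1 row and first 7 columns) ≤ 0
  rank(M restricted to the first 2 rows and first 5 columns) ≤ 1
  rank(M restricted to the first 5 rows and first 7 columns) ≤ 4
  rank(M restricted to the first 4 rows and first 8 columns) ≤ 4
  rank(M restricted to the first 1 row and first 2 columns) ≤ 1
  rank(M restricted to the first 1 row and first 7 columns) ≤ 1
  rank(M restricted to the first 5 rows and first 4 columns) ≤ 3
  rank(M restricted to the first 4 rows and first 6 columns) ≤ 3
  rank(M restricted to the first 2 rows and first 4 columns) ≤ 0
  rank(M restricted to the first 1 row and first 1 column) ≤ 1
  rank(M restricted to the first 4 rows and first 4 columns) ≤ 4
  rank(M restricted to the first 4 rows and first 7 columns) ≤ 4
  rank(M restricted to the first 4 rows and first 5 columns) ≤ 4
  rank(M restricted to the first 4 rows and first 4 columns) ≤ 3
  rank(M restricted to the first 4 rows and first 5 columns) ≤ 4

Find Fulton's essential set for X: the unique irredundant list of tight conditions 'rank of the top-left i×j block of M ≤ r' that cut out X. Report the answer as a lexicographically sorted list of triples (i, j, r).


The tightest implied rank at each (i,j), from the 23 conditions:

  row 1: 0, 0, 0, 0, 0, 0, 0, 1
  row 2: 0, 0, 0, 0, 1, 1, 1, 2
  row 3: 0, 1, 1, 1, 2, 2, 2, 3
  row 4: 0, 1, 1, 2, 3, 3, 3, 4
  row 5: 0, 1, 1, 2, 3, 4, 4, 5
  row 6: 0, 1, 2, 3, 4, 5, 5, 6
  row 7: 0, 1, 2, 3, 4, 5, 6, 7
  row 8: 1, 2, 3, 4, 5, 6, 7, 8

so w = (8, 5, 2, 4, 6, 3, 7, 1).

Rothe diagram D(w) (18 cells), 4 SE-corners (essential conditions):

[(1, 7, 0), (2, 4, 0), (5, 3, 1), (7, 1, 0)]


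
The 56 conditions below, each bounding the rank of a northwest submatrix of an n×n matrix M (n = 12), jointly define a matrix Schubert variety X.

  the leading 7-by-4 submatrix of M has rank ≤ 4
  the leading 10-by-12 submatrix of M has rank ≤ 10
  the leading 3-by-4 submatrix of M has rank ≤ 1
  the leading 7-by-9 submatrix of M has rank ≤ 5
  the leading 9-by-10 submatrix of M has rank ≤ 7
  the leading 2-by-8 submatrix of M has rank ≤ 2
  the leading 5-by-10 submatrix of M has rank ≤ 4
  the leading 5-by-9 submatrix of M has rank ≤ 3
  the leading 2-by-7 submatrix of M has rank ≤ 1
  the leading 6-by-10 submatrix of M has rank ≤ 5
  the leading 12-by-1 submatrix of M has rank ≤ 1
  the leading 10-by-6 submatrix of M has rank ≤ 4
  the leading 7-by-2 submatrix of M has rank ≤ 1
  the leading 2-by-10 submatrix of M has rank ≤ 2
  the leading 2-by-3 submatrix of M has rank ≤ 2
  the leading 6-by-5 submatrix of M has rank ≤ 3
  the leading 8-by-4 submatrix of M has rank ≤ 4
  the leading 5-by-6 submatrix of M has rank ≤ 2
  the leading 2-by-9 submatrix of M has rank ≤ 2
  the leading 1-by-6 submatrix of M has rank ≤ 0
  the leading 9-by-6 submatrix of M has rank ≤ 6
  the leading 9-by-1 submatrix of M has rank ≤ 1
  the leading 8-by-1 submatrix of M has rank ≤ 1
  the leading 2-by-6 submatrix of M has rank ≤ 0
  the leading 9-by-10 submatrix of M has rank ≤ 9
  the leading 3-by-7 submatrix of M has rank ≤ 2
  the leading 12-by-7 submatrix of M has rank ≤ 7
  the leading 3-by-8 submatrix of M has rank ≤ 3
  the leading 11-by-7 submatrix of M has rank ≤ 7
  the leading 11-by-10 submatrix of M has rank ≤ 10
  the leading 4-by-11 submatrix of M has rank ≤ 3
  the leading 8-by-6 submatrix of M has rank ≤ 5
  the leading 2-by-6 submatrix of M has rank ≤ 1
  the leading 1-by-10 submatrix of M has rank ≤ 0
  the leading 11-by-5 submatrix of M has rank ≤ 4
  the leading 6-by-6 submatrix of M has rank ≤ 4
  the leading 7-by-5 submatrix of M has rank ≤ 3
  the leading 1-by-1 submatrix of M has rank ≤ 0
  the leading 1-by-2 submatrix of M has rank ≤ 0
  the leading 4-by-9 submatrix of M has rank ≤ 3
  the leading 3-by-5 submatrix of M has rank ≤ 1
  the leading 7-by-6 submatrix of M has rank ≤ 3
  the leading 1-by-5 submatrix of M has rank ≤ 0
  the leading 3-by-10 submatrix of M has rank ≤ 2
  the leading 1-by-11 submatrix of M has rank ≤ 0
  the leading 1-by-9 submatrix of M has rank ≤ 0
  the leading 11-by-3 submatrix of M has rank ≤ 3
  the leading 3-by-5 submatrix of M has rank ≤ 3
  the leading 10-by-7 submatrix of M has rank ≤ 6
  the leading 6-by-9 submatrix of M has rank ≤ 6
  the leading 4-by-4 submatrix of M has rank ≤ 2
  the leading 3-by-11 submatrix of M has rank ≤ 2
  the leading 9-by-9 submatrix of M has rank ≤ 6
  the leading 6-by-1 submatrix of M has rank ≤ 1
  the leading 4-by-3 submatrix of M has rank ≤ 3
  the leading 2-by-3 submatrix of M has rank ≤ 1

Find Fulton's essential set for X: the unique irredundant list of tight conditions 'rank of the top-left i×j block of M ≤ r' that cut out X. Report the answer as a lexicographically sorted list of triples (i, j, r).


Recovering R(i,j) via the rank-extension bound from the 56 conditions:

  row 1: 0 | 0 | 0 | 0 | 0 | 0 | 0 | 0 | 0 | 0 | 0 | 1
  row 2: 0 | 0 | 0 | 0 | 0 | 0 | 1 | 1 | 1 | 1 | 1 | 2
  row 3: 1 | 1 | 1 | 1 | 1 | 1 | 2 | 2 | 2 | 2 | 2 | 3
  row 4: 1 | 1 | 2 | 2 | 2 | 2 | 3 | 3 | 3 | 3 | 3 | 4
  row 5: 1 | 1 | 2 | 2 | 2 | 2 | 3 | 3 | 3 | 4 | 4 | 5
  row 6: 1 | 1 | 2 | 3 | 3 | 3 | 4 | 4 | 4 | 5 | 5 | 6
  row 7: 1 | 1 | 2 | 3 | 3 | 3 | 4 | 5 | 5 | 6 | 6 | 7
  row 8: 1 | 2 | 3 | 4 | 4 | 4 | 5 | 6 | 6 | 7 | 7 | 8
  row 9: 1 | 2 | 3 | 4 | 4 | 4 | 5 | 6 | 6 | 7 | 8 | 9
  row 10: 1 | 2 | 3 | 4 | 4 | 4 | 5 | 6 | 7 | 8 | 9 | 10
  row 11: 1 | 2 | 3 | 4 | 4 | 5 | 6 | 7 | 8 | 9 | 10 | 11
  row 12: 1 | 2 | 3 | 4 | 5 | 6 | 7 | 8 | 9 | 10 | 11 | 12

the unique w with this rank table is (12, 7, 1, 3, 10, 4, 8, 2, 11, 9, 6, 5).

Fulton essential set (9 of the 34 Rothe cells):

[(1, 11, 0), (2, 6, 0), (5, 6, 2), (5, 9, 3), (7, 2, 1), (7, 6, 3), (9, 9, 6), (10, 6, 4), (11, 5, 4)]
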